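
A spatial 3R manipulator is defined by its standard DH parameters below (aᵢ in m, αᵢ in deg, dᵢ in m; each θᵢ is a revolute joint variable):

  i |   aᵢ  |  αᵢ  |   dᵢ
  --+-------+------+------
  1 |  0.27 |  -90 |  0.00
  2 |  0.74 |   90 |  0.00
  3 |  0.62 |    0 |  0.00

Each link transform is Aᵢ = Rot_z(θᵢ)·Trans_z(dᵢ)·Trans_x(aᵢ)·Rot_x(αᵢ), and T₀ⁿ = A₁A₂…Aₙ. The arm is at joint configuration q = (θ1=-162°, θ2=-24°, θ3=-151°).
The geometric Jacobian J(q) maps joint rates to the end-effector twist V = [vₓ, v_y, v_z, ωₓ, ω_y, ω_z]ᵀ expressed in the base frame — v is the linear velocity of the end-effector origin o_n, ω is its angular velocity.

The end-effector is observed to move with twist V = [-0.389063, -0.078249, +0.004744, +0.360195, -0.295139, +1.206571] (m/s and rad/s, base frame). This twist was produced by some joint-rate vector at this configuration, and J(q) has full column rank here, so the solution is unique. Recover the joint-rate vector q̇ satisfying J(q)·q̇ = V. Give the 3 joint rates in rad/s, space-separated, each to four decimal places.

0.6420 0.3920 0.6180

o_n = [-0.5215, 0.1466, 0.0804]
J₁: ẑ×o_n = [-0.1466, -0.5215, 0.0000], ω = ẑ
J2: z=[0.3090, -0.9511, 0.0000] o=[-0.2568, -0.0834, 0.0000] → [-0.0765, -0.0249, -0.1806, 0.3090, -0.9511, 0.0000]
J3: z=[0.3868, 0.1257, 0.9135] o=[-0.8997, -0.2923, 0.3010] → [-0.4287, 0.4309, 0.1223, 0.3868, 0.1257, 0.9135]
q̇ = J⁺·V = [0.6420, 0.3920, 0.6180]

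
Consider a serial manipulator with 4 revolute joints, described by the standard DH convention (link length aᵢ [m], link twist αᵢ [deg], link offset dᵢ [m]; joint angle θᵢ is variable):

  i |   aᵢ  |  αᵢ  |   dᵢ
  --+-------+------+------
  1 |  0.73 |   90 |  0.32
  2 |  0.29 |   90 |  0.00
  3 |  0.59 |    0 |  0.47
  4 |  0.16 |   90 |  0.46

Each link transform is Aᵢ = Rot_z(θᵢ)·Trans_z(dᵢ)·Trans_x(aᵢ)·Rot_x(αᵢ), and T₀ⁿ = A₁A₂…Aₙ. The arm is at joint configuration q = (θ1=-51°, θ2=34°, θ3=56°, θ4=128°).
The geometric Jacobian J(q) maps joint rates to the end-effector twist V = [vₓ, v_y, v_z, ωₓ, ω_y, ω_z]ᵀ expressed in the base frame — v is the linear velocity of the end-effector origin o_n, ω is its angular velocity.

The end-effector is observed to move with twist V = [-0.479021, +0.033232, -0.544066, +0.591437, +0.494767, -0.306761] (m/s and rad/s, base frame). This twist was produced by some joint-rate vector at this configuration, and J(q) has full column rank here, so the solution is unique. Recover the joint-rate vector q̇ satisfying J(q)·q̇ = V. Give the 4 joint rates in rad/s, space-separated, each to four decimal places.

-0.3250 -0.7710 -0.5530 0.5310

o_n = [0.6554, -1.5688, -0.1936]
J₁: ẑ×o_n = [1.5688, 0.6554, -0.0000], ω = ẑ
J2: z=[-0.7771, -0.6293, 0.0000] o=[0.4594, -0.5673, 0.3200] → [0.3232, -0.3991, 0.9017, -0.7771, -0.6293, 0.0000]
J3: z=[0.3519, -0.4346, -0.8290] o=[0.6107, -0.7542, 0.4822] → [-0.3817, 0.2008, -0.2673, 0.3519, -0.4346, -0.8290]
J4: z=[0.3519, -0.4346, -0.8290] o=[0.5681, -1.4788, 0.2770] → [0.1299, 0.0933, 0.0062, 0.3519, -0.4346, -0.8290]
q̇ = J⁺·V = [-0.3250, -0.7710, -0.5530, 0.5310]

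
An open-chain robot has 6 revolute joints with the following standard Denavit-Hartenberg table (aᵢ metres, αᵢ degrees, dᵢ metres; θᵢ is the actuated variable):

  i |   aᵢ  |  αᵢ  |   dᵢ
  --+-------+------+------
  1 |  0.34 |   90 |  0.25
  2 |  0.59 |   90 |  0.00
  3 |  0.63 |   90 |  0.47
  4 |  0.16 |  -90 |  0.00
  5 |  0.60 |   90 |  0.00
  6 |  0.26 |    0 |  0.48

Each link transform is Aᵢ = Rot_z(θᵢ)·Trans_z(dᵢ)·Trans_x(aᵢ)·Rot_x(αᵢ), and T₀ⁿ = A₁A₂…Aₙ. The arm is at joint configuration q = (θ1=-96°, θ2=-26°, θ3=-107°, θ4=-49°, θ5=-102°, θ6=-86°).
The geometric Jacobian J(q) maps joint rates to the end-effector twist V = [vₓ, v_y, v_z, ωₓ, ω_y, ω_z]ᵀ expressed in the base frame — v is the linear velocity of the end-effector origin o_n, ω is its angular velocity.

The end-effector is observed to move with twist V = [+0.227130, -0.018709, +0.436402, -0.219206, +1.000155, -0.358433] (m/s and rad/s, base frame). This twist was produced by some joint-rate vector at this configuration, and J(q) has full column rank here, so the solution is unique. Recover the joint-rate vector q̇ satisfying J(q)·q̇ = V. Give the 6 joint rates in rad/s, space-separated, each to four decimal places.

o_n = [-0.0198, -0.1200, -0.3448]
J₁: ẑ×o_n = [0.1200, -0.0198, 0.0000], ω = ẑ
J2: z=[-0.9945, 0.1045, 0.0000] o=[-0.0355, -0.3381, 0.2500] → [-0.0622, -0.5915, -0.2186, -0.9945, 0.1045, 0.0000]
J3: z=[0.0458, 0.4360, -0.8988] o=[-0.0910, -0.8655, -0.0086] → [0.5235, -0.0486, 0.0031, 0.0458, 0.4360, -0.8988]
J4: z=[-0.2009, 0.8854, 0.4192] o=[0.5470, -0.5589, -0.3503] → [-0.1791, -0.2365, 0.4137, -0.2009, 0.8854, 0.4192]
J5: z=[0.7686, 0.4078, -0.4929] o=[0.6442, -0.5946, -0.2283] → [0.1865, 0.4168, 0.6356, 0.7686, 0.4078, -0.4929]
J6: z=[-0.5523, 0.0342, -0.8329] o=[0.4505, -0.0472, -0.0774] → [-0.0698, 0.2440, 0.0563, -0.5523, 0.0342, -0.8329]
q̇ = J⁺·V = [0.3300, -0.0420, 0.6180, 0.7470, 0.1430, 0.4510]

0.3300 -0.0420 0.6180 0.7470 0.1430 0.4510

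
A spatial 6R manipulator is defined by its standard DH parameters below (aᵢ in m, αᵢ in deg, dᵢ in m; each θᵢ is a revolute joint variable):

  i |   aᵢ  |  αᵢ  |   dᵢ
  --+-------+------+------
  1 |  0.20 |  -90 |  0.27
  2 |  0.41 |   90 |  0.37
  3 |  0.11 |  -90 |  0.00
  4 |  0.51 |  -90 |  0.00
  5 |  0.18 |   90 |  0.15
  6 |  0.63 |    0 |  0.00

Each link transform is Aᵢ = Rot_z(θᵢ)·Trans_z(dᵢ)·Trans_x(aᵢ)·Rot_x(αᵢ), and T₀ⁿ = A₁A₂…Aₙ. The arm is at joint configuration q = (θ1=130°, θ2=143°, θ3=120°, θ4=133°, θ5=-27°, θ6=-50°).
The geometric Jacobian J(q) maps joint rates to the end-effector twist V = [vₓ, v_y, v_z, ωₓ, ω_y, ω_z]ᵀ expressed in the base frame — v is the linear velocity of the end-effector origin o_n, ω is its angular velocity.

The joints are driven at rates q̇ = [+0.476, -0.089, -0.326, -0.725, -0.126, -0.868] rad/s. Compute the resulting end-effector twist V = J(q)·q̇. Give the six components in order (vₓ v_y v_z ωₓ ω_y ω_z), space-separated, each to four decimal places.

o_n = [0.4837, -0.4739, 0.8398]
J₁: ẑ×o_n = [0.4739, 0.4837, -0.0000], ω = ẑ
J2: z=[-0.7660, -0.6428, 0.0000] o=[-0.1286, 0.1532, 0.2700] → [-0.3663, 0.4365, 0.8739, -0.7660, -0.6428, 0.0000]
J3: z=[-0.3868, 0.4610, -0.7986] o=[-0.2015, -0.3355, 0.0233] → [0.2659, -0.2313, -0.2623, -0.3868, 0.4610, -0.7986]
J4: z=[-0.0616, 0.8512, 0.5212] o=[-0.3027, -0.3630, 0.0564] → [0.7247, 0.4581, -0.6626, -0.0616, 0.8512, 0.5212]
J5: z=[0.4091, 0.4978, -0.7647] o=[0.1616, -0.4478, 0.2496] → [0.2739, -0.4878, -0.1710, 0.4091, 0.4978, -0.7647]
J6: z=[-0.4682, 0.8339, 0.2924] o=[0.3639, -0.3302, 0.2382] → [0.5437, 0.3167, -0.0326, -0.4682, 0.8339, 0.2924]
V = J·q̇ = [-0.8603, -0.2787, 0.5379, 0.5937, -1.4967, 0.2011]

-0.8603 -0.2787 0.5379 0.5937 -1.4967 0.2011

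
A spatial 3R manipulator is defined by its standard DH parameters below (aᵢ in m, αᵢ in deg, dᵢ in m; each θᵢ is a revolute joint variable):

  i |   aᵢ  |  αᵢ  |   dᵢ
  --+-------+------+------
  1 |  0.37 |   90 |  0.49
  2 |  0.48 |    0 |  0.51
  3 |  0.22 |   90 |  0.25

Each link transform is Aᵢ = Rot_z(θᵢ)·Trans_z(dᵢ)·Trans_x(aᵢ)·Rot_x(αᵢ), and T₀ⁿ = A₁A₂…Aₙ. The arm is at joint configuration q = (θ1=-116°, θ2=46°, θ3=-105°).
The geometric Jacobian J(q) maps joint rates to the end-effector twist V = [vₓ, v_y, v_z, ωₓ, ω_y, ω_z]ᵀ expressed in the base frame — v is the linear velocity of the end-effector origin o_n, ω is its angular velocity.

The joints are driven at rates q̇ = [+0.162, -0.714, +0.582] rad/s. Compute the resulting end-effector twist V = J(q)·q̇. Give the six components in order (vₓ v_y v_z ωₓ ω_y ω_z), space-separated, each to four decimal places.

o_n = [-1.0411, -0.4009, 0.6467]
J₁: ẑ×o_n = [0.4009, -1.0411, 0.0000], ω = ẑ
J2: z=[-0.8988, 0.4384, 0.0000] o=[-0.1622, -0.3326, 0.4900] → [0.0687, 0.1408, 0.4467, -0.8988, 0.4384, 0.0000]
J3: z=[-0.8988, 0.4384, 0.0000] o=[-0.7668, -0.4087, 0.8353] → [-0.0827, -0.1695, 0.1133, -0.8988, 0.4384, 0.0000]
V = J·q̇ = [-0.0322, -0.3679, -0.2530, 0.1186, -0.0579, 0.1620]

-0.0322 -0.3679 -0.2530 0.1186 -0.0579 0.1620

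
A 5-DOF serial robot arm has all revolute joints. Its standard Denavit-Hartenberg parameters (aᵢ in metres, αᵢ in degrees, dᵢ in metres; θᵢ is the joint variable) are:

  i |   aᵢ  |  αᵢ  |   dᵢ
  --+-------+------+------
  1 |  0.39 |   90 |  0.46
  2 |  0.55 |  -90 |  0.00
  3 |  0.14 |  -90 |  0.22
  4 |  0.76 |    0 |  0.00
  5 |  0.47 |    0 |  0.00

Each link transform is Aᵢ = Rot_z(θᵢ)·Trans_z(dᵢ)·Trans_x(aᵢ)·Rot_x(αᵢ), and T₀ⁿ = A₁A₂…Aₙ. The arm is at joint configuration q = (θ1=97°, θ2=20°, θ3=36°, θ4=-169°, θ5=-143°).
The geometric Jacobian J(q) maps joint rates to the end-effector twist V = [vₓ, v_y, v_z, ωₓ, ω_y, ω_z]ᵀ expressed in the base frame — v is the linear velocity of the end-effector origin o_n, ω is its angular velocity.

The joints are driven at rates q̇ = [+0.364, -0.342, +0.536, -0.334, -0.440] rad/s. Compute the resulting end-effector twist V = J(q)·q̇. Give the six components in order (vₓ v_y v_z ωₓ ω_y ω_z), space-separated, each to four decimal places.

o_n = [0.0872, 0.6956, 0.5822]
J₁: ẑ×o_n = [-0.6956, 0.0872, 0.0000], ω = ẑ
J2: z=[0.9925, 0.1219, 0.0000] o=[-0.0475, 0.3871, 0.4600] → [0.0149, -0.1213, 0.2898, 0.9925, 0.1219, 0.0000]
J3: z=[0.0417, -0.3395, 0.9397] o=[-0.1105, 0.9001, 0.6481] → [0.2145, 0.1886, 0.0586, 0.0417, -0.3395, 0.9397]
J4: z=[-0.7357, -0.6468, -0.2010] o=[-0.1960, 0.9210, 0.8936] → [0.1561, -0.2860, 0.3490, -0.7357, -0.6468, -0.2010]
J5: z=[-0.7357, -0.6468, -0.2010] o=[0.3144, 0.3623, 0.8234] → [0.2230, -0.1318, -0.3922, -0.7357, -0.6468, -0.2010]
V = J·q̇ = [-0.2936, 0.3278, -0.0117, 0.2523, 0.2770, 1.0233]

-0.2936 0.3278 -0.0117 0.2523 0.2770 1.0233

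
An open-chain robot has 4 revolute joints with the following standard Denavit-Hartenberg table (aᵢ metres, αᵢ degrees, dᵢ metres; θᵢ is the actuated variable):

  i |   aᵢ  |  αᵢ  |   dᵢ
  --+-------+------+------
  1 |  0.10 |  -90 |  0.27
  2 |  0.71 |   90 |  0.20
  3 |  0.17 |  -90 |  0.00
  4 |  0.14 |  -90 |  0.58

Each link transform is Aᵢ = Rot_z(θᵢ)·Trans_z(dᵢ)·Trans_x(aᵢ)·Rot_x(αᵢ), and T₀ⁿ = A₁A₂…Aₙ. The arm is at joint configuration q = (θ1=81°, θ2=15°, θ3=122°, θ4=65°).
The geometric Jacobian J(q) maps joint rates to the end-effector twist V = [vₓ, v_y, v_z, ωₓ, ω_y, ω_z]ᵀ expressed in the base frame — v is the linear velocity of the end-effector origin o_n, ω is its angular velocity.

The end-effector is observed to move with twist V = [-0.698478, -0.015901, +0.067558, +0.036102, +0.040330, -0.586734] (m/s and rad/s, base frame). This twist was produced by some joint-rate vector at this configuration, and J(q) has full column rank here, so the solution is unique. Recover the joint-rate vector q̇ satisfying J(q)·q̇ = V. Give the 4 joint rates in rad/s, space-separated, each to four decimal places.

o_n = [-0.0608, 0.1722, 0.1224]
J₁: ẑ×o_n = [-0.1722, -0.0608, 0.0000], ω = ẑ
J2: z=[-0.9877, 0.1564, 0.0000] o=[0.0156, 0.0988, 0.2700] → [-0.0231, -0.1458, -0.0606, -0.9877, 0.1564, 0.0000]
J3: z=[0.0405, 0.2556, 0.9659] o=[-0.0746, 0.8074, 0.0862] → [0.6228, 0.0119, -0.0292, 0.0405, 0.2556, 0.9659]
J4: z=[0.3953, -0.8920, 0.2195] o=[-0.2306, 0.7440, 0.1096] → [0.1140, 0.0322, -0.0746, 0.3953, -0.8920, 0.2195]
q̇ = J⁺·V = [0.4100, -0.2180, -0.9510, -0.3560]

0.4100 -0.2180 -0.9510 -0.3560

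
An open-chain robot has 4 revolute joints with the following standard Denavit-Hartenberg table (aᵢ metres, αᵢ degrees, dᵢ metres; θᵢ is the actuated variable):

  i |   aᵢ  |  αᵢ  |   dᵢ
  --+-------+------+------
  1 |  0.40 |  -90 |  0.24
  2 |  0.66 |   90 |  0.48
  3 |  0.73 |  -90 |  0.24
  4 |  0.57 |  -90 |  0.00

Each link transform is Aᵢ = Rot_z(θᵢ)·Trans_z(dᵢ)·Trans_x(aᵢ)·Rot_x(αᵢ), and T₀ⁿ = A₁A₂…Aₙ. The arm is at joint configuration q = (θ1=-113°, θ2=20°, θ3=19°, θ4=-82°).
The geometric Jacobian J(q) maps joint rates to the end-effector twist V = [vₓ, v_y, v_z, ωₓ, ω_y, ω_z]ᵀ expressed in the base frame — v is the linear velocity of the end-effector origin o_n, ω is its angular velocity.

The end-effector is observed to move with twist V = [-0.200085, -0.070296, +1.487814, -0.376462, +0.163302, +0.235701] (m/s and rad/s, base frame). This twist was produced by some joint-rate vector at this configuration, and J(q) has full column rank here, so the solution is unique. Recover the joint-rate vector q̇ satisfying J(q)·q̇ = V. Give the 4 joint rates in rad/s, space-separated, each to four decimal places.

o_n = [-0.1027, -2.1448, 0.5085]
J₁: ẑ×o_n = [2.1448, -0.1027, 0.0000], ω = ẑ
J2: z=[0.9205, -0.3907, 0.0000] o=[-0.1563, -0.3682, 0.2400] → [-0.1049, -0.2471, -1.6144, 0.9205, -0.3907, 0.0000]
J3: z=[-0.1336, -0.3148, 0.9397] o=[0.0432, -1.1266, 0.0143] → [0.8011, -0.0711, 0.0901, -0.1336, -0.3148, 0.9397]
J4: z=[0.9899, -0.0878, 0.1114] o=[-0.0235, -1.8921, 0.0037] → [-0.0162, -0.5085, -0.2571, 0.9899, -0.0878, 0.1114]
q̇ = J⁺·V = [-0.3380, -0.9890, 0.5380, 0.6120]

-0.3380 -0.9890 0.5380 0.6120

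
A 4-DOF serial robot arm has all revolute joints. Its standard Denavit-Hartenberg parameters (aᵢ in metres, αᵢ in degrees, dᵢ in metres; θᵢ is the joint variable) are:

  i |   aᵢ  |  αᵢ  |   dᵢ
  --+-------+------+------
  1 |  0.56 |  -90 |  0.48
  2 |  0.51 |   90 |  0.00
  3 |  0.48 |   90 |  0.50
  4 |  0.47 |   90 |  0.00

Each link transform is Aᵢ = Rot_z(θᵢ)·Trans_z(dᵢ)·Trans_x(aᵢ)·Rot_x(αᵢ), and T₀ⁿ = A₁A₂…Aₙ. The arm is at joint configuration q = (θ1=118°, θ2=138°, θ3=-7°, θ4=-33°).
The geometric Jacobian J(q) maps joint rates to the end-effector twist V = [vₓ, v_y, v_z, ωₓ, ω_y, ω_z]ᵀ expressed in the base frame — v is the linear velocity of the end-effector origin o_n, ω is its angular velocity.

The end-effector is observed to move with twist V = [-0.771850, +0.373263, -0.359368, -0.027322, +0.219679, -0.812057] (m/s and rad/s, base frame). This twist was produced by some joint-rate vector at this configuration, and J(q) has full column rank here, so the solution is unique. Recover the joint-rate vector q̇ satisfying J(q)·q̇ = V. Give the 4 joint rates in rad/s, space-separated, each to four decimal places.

o_n = [0.2352, -0.2153, -0.6232]
J₁: ẑ×o_n = [0.2153, 0.2352, -0.0000], ω = ẑ
J2: z=[-0.8829, -0.4695, 0.0000] o=[-0.2629, 0.4945, 0.4800] → [0.5179, -0.9740, 0.8605, -0.8829, -0.4695, 0.0000]
J3: z=[-0.3141, 0.5908, -0.7431] o=[-0.0850, 0.1598, 0.1387] → [-0.7289, -0.4772, -0.0713, -0.3141, 0.5908, -0.7431]
J4: z=[0.8338, 0.5459, 0.0815] o=[-0.0242, 0.1701, -0.5516] → [-0.0076, 0.0808, -0.4629, 0.8338, 0.5459, 0.0815]
q̇ = J⁺·V = [-0.4600, -0.7460, 0.4000, -0.6720]

-0.4600 -0.7460 0.4000 -0.6720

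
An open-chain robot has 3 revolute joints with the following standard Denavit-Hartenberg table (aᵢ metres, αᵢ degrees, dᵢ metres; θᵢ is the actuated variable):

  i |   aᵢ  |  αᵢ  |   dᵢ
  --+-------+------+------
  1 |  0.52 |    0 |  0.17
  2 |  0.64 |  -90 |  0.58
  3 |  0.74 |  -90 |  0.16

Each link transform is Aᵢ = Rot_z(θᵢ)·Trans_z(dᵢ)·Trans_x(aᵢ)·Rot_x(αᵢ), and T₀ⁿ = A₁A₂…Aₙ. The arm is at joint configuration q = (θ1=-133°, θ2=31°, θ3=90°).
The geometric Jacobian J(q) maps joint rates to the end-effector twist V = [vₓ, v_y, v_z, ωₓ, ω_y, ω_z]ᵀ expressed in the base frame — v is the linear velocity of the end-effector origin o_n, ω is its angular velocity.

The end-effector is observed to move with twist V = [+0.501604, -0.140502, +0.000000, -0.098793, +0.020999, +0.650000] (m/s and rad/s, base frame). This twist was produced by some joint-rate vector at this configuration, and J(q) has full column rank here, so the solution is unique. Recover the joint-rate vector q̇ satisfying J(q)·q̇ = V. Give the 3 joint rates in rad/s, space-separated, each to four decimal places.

0.2330 0.4170 -0.1010

o_n = [-0.3312, -1.0396, 0.0100]
J₁: ẑ×o_n = [1.0396, -0.3312, 0.0000], ω = ẑ
J2: z=[0.0000, 0.0000, 1.0000] o=[-0.3546, -0.3803, 0.1700] → [0.6593, 0.0234, -0.0000, 0.0000, 0.0000, 1.0000]
J3: z=[0.9781, -0.2079, 0.0000] o=[-0.4877, -1.0063, 0.7500] → [0.1539, 0.7238, -0.0000, 0.9781, -0.2079, 0.0000]
q̇ = J⁺·V = [0.2330, 0.4170, -0.1010]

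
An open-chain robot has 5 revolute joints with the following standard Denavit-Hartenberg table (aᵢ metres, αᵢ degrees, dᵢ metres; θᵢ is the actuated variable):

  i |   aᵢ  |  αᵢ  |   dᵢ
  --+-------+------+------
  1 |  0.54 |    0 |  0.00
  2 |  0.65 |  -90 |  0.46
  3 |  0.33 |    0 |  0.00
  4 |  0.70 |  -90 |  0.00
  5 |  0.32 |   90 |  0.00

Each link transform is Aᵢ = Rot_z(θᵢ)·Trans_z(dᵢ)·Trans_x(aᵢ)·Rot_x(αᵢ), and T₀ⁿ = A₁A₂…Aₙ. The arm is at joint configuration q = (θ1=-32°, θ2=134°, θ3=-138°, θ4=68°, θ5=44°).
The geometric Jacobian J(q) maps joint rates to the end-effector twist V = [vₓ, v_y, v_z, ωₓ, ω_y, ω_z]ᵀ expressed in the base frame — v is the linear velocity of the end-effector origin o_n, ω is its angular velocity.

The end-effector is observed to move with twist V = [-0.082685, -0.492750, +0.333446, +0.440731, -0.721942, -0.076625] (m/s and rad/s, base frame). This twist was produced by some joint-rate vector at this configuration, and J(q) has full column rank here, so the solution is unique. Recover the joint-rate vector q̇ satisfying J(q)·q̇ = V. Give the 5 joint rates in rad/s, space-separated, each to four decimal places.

-0.6750 0.3080 0.2720 -0.5530 -0.8490

o_n = [0.5251, 0.4672, 1.5549]
J₁: ẑ×o_n = [-0.4672, 0.5251, 0.0000], ω = ẑ
J2: z=[0.0000, 0.0000, 1.0000] o=[0.4579, -0.2862, 0.0000] → [-0.7533, 0.0671, 0.0000, 0.0000, 0.0000, 1.0000]
J3: z=[-0.9781, -0.2079, 0.0000] o=[0.3228, 0.3496, 0.4600] → [-0.2276, 1.0710, -0.0729, -0.9781, -0.2079, 0.0000]
J4: z=[-0.9781, -0.2079, 0.0000] o=[0.3738, 0.1098, 0.6808] → [-0.1817, 0.8550, -0.3181, -0.9781, -0.2079, 0.0000]
J5: z=[-0.1954, 0.9192, -0.3420] o=[0.3240, 0.3439, 1.3386] → [0.2410, -0.0265, -0.2089, -0.1954, 0.9192, -0.3420]
q̇ = J⁺·V = [-0.6750, 0.3080, 0.2720, -0.5530, -0.8490]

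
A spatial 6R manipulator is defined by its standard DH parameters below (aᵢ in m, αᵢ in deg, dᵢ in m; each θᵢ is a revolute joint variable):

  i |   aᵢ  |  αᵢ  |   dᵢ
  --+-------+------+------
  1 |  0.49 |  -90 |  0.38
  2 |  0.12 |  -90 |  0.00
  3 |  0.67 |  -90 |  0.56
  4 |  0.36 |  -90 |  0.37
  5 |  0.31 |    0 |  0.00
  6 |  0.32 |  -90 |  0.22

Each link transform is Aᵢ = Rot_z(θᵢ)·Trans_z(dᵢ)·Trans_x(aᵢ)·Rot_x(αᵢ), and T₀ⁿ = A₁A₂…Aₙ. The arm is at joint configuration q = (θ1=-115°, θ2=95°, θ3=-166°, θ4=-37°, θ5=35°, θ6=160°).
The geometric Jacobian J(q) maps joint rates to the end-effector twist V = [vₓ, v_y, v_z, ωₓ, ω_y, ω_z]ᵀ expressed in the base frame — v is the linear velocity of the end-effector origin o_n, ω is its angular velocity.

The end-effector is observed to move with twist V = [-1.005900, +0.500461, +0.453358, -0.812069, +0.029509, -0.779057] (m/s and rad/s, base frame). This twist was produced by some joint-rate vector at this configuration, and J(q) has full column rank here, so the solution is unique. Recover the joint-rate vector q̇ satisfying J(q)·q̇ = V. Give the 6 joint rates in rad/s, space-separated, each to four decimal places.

-0.4210 -0.1480 -0.9630 -0.5030 -0.1190 -0.6530

o_n = [0.4726, -0.2166, 1.2546]
J₁: ẑ×o_n = [0.2166, 0.4726, -0.0000], ω = ẑ
J2: z=[0.9063, -0.4226, 0.0000] o=[-0.2071, -0.4441, 0.3800] → [-0.3696, -0.7926, 0.4934, 0.9063, -0.4226, 0.0000]
J3: z=[0.4210, 0.9029, 0.0872] o=[-0.2027, -0.4346, 0.2605] → [0.8786, -0.3597, -0.5179, 0.4210, 0.9029, 0.0872]
J4: z=[0.8883, -0.3910, -0.2410] o=[0.1561, -0.0489, 0.9569] → [-0.1568, -0.3407, -0.0253, 0.8883, -0.3910, -0.2410]
J5: z=[-0.2258, -0.8287, 0.5121] o=[0.6287, -0.0493, 1.1645] → [0.0110, -0.0596, -0.0916, -0.2258, -0.8287, 0.5121]
J6: z=[-0.2258, -0.8287, 0.5121] o=[0.5723, 0.1219, 1.4167] → [0.3077, -0.0877, -0.0062, -0.2258, -0.8287, 0.5121]
q̇ = J⁺·V = [-0.4210, -0.1480, -0.9630, -0.5030, -0.1190, -0.6530]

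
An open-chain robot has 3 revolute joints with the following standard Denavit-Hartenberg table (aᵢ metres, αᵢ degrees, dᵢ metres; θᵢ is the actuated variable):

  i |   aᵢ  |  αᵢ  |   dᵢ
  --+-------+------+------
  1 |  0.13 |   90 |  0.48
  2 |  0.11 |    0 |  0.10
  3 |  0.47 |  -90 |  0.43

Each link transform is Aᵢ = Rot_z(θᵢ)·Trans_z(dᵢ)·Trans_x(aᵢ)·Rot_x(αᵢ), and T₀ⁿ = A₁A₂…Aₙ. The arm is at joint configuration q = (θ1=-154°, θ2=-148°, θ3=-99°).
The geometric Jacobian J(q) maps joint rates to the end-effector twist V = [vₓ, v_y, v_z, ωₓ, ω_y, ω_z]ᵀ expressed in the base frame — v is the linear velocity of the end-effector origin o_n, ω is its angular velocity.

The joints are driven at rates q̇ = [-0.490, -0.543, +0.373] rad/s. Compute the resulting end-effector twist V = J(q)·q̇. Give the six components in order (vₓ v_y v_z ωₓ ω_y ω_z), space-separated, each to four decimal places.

o_n = [-0.1003, 0.5408, 0.8543]
J₁: ẑ×o_n = [-0.5408, -0.1003, 0.0000], ω = ẑ
J2: z=[-0.4384, 0.8988, 0.0000] o=[-0.1168, -0.0570, 0.4800] → [0.3365, 0.1641, -0.2769, -0.4384, 0.8988, 0.0000]
J3: z=[-0.4384, 0.8988, 0.0000] o=[-0.0768, 0.0738, 0.4217] → [0.3889, 0.1897, -0.1836, -0.4384, 0.8988, 0.0000]
V = J·q̇ = [0.2273, 0.0308, 0.0819, 0.0745, -0.1528, -0.4900]

0.2273 0.0308 0.0819 0.0745 -0.1528 -0.4900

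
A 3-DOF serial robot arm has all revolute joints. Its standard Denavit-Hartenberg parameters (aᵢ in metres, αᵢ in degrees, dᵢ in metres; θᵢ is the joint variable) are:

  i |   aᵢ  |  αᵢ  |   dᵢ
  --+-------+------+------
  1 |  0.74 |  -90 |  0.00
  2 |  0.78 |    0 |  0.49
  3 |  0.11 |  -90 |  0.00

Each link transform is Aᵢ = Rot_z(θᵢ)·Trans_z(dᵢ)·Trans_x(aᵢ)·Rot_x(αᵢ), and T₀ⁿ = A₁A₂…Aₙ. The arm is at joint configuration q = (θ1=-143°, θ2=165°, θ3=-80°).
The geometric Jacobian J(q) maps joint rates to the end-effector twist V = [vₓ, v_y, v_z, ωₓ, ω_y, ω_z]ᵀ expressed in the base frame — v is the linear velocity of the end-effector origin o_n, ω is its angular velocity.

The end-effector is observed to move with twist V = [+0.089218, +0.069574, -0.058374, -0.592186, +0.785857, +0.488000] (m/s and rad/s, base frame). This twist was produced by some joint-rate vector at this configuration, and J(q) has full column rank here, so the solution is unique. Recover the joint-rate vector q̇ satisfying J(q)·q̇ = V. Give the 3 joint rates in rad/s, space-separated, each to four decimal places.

0.4880 -0.0900 -0.8940

o_n = [0.2980, -0.3890, -0.3115]
J₁: ẑ×o_n = [0.3890, 0.2980, -0.0000], ω = ẑ
J2: z=[0.6018, -0.7986, 0.0000] o=[-0.5910, -0.4453, 0.0000] → [0.2487, 0.1874, 0.7438, 0.6018, -0.7986, 0.0000]
J3: z=[0.6018, -0.7986, 0.0000] o=[0.3056, -0.3833, -0.2019] → [0.0875, 0.0659, -0.0096, 0.6018, -0.7986, 0.0000]
q̇ = J⁺·V = [0.4880, -0.0900, -0.8940]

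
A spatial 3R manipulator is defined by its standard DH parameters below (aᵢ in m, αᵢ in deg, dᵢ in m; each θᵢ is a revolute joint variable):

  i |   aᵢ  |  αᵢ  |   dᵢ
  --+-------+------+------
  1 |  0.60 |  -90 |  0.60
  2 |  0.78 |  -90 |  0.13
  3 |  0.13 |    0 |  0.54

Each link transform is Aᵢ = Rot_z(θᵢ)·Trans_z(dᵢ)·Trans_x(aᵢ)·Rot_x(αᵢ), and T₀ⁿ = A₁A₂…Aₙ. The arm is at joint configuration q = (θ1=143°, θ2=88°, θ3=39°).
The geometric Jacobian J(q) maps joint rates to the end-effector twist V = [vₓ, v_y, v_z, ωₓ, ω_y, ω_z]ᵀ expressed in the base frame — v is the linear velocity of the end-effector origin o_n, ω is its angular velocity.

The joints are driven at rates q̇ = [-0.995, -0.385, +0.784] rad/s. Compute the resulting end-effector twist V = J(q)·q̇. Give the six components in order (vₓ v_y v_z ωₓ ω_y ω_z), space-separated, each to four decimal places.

-0.2108 0.3715 -0.1318 0.8574 -0.1641 -1.0224

o_n = [-0.1017, 0.0163, -0.2993]
J₁: ẑ×o_n = [-0.0163, -0.1017, 0.0000], ω = ẑ
J2: z=[-0.6018, -0.7986, 0.0000] o=[-0.4792, 0.3611, 0.6000] → [0.7182, -0.5412, 0.5089, -0.6018, -0.7986, 0.0000]
J3: z=[0.7981, -0.6014, -0.0349] o=[-0.5792, 0.2736, -0.1795] → [0.0631, 0.0790, 0.0818, 0.7981, -0.6014, -0.0349]
V = J·q̇ = [-0.2108, 0.3715, -0.1318, 0.8574, -0.1641, -1.0224]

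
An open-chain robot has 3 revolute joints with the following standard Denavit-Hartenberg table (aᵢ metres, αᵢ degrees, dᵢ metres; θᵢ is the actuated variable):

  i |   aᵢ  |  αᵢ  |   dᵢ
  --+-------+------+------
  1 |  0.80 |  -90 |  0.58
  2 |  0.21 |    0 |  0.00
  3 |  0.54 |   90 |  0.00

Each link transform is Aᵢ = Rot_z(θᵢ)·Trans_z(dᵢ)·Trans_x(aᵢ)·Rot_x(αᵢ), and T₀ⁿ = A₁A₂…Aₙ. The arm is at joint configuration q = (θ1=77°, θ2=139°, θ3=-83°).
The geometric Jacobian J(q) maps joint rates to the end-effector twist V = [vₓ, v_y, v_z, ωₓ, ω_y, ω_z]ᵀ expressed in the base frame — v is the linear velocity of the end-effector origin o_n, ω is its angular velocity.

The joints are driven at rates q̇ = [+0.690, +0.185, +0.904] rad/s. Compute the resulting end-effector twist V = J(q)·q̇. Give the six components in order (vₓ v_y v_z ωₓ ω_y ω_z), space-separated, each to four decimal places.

o_n = [0.2122, 0.9193, -0.0055]
J₁: ẑ×o_n = [-0.9193, 0.2122, 0.0000], ω = ẑ
J2: z=[-0.9744, 0.2250, 0.0000] o=[0.1800, 0.7795, 0.5800] → [-0.1317, -0.5704, -0.1435, -0.9744, 0.2250, 0.0000]
J3: z=[-0.9744, 0.2250, 0.0000] o=[0.1443, 0.6251, 0.4422] → [-0.1007, -0.4362, -0.3020, -0.9744, 0.2250, 0.0000]
V = J·q̇ = [-0.7497, -0.3534, -0.2995, -1.0611, 0.2450, 0.6900]

-0.7497 -0.3534 -0.2995 -1.0611 0.2450 0.6900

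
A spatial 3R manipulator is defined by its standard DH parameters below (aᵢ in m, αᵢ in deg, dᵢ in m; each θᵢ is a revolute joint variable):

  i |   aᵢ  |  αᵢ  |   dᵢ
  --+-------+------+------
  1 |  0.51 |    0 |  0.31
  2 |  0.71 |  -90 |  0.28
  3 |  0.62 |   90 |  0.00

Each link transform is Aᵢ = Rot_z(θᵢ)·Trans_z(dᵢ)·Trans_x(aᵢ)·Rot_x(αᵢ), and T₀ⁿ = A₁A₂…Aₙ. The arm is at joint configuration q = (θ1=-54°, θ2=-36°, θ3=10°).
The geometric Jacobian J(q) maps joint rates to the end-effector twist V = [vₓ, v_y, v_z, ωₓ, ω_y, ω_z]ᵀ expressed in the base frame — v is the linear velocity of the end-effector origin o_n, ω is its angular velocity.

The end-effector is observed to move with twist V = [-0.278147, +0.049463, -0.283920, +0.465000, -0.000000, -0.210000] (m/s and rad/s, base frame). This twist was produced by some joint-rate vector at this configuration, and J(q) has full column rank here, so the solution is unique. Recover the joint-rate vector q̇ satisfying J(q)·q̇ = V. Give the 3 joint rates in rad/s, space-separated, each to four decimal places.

-0.0020 -0.2080 0.4650

o_n = [0.2998, -1.7332, 0.4823]
J₁: ẑ×o_n = [1.7332, 0.2998, -0.0000], ω = ẑ
J2: z=[0.0000, 0.0000, 1.0000] o=[0.2998, -0.4126, 0.3100] → [1.3206, 0.0000, -0.0000, 0.0000, 0.0000, 1.0000]
J3: z=[1.0000, -0.0000, 0.0000] o=[0.2998, -1.1226, 0.5900] → [0.0000, 0.1077, -0.6106, 1.0000, -0.0000, 0.0000]
q̇ = J⁺·V = [-0.0020, -0.2080, 0.4650]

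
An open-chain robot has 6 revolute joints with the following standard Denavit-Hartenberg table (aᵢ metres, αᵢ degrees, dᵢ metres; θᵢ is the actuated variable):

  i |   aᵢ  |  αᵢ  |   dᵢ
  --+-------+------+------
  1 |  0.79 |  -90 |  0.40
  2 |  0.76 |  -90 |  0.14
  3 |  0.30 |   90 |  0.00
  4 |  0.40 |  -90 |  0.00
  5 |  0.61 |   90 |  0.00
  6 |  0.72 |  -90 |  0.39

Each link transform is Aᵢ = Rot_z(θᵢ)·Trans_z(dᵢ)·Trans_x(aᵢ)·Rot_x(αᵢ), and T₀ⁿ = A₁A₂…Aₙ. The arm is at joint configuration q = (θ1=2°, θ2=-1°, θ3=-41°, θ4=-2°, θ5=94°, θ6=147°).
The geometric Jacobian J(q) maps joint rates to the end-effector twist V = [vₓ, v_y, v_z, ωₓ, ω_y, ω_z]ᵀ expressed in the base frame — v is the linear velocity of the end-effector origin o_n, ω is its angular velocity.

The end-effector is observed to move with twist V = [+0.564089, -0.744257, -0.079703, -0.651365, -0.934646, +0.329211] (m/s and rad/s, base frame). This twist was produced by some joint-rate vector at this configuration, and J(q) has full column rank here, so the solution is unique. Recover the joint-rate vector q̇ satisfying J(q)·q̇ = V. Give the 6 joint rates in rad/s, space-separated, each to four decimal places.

o_n = [2.3788, 0.9213, 0.0638]
J₁: ẑ×o_n = [-0.9213, 2.3788, 0.0000], ω = ẑ
J2: z=[-0.0349, 0.9994, 0.0000] o=[0.7895, 0.0276, 0.4000] → [-0.3360, -0.0117, -1.6195, -0.0349, 0.9994, 0.0000]
J3: z=[0.0174, 0.0006, -0.9998] o=[1.5441, 0.1940, 0.4133] → [0.7269, -0.8286, 0.0122, 0.0174, 0.0006, -0.9998]
J4: z=[-0.6819, 0.7314, -0.0114] o=[1.7634, 0.3986, 0.4172] → [-0.2525, -0.2480, -0.8065, -0.6819, 0.7314, -0.0114]
J5: z=[0.0430, 0.0244, -0.9988] o=[2.0555, 0.6712, 0.4364] → [0.2407, -0.3069, 0.0028, 0.0430, 0.0244, -0.9988]
J6: z=[0.7760, 0.6289, 0.0487] o=[2.4394, 0.1972, 0.4414] → [-0.2727, 0.2900, 0.5999, 0.7760, 0.6289, 0.0487]
q̇ = J⁺·V = [-0.2360, -0.2250, 0.2640, -0.1410, -0.8740, -0.9310]

-0.2360 -0.2250 0.2640 -0.1410 -0.8740 -0.9310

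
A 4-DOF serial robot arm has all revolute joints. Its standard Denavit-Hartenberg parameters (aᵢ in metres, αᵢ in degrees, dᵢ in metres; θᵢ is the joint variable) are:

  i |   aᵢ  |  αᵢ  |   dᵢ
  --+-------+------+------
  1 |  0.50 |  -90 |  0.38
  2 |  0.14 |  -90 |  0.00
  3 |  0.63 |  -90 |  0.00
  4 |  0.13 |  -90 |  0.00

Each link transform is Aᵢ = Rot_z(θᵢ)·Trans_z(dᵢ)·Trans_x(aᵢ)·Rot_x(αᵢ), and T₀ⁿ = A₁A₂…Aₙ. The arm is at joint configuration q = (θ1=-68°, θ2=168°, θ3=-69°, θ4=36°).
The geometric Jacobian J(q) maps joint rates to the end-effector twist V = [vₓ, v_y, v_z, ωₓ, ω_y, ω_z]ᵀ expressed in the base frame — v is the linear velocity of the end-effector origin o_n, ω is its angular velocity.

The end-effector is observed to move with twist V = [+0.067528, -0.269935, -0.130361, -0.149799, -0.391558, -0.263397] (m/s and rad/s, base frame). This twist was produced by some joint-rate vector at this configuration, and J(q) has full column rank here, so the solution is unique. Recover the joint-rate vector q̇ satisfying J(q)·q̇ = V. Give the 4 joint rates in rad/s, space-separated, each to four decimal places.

-0.3910 -0.4110 0.0610 -0.3500

o_n = [0.6818, 0.1447, 0.2214]
J₁: ẑ×o_n = [-0.1447, 0.6818, 0.0000], ω = ẑ
J2: z=[0.9272, 0.3746, 0.0000] o=[0.1873, -0.4636, 0.3800] → [-0.0594, 0.1471, 0.3788, 0.9272, 0.3746, 0.0000]
J3: z=[-0.0779, 0.1928, 0.9781] o=[0.1360, -0.3366, 0.3509] → [-0.4958, 0.5238, -0.1427, -0.0779, 0.1928, 0.9781]
J4: z=[-0.6744, 0.7124, -0.1941] o=[0.5986, 0.0885, 0.3040] → [-0.0479, -0.0718, -0.0972, -0.6744, 0.7124, -0.1941]
q̇ = J⁺·V = [-0.3910, -0.4110, 0.0610, -0.3500]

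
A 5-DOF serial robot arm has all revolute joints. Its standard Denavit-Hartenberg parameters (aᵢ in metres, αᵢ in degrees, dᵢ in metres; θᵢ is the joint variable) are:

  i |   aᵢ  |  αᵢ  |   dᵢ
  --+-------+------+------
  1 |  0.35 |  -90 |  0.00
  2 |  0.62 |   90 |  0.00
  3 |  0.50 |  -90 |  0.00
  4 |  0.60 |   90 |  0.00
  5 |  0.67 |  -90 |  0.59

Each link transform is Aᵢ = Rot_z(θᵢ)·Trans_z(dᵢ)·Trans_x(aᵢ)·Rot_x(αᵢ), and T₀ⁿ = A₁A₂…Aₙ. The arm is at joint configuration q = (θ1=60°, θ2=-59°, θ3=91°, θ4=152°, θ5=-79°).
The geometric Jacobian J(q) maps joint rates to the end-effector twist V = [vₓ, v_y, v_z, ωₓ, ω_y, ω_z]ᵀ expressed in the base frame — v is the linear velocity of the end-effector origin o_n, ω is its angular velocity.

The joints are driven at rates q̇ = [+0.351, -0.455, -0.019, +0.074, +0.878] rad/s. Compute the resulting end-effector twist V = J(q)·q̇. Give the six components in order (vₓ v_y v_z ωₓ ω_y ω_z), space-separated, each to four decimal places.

-0.1158 -0.1507 0.4244 0.3577 0.5313 -0.1276

o_n = [0.7468, 1.5852, 0.6488]
J₁: ẑ×o_n = [-1.5852, 0.7468, 0.0000], ω = ẑ
J2: z=[-0.8660, 0.5000, 0.0000] o=[0.1750, 0.3031, 0.0000] → [0.3244, 0.5619, -1.3962, -0.8660, 0.5000, 0.0000]
J3: z=[-0.4286, -0.7423, 0.5150] o=[0.3347, 0.5797, 0.5314] → [-0.6050, 0.2626, -0.1250, -0.4286, -0.7423, 0.5150]
J4: z=[-0.2424, -0.4547, -0.8570] o=[-0.1005, 0.8257, 0.5240] → [0.5941, -0.6960, 0.2012, -0.2424, -0.4547, -0.8570]
J5: z=[-0.0302, 0.8865, -0.4618] o=[0.4813, 0.7741, 0.3868] → [0.6068, -0.1147, -0.2599, -0.0302, 0.8865, -0.4618]
V = J·q̇ = [-0.1158, -0.1507, 0.4244, 0.3577, 0.5313, -0.1276]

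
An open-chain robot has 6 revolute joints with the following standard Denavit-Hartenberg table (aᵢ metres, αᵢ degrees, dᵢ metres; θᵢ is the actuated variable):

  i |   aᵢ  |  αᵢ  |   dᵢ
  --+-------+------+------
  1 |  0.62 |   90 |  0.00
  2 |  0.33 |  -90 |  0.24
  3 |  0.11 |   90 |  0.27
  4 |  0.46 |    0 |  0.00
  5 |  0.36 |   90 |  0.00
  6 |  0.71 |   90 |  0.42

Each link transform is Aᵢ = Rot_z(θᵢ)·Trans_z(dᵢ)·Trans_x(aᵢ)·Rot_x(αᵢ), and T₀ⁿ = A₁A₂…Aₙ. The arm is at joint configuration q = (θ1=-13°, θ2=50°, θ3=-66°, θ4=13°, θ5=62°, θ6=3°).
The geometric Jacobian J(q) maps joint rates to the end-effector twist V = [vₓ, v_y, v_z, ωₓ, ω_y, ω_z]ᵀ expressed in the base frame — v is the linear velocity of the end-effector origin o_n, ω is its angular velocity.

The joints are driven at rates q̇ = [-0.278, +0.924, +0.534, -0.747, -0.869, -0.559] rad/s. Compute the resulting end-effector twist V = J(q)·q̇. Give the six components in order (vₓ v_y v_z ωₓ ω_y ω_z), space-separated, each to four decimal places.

o_n = [-0.1751, -1.3845, 1.4473]
J₁: ẑ×o_n = [1.3845, -0.1751, 0.0000], ω = ẑ
J2: z=[-0.2250, -0.9744, 0.0000] o=[0.6041, -0.1395, 0.0000] → [-1.4102, 0.3256, -0.4792, -0.2250, -0.9744, 0.0000]
J3: z=[-0.7464, 0.1723, 0.6428] o=[0.7568, -0.4210, 0.2528] → [0.8252, 0.2925, 0.8798, -0.7464, 0.1723, 0.6428]
J4: z=[-0.6637, -0.2642, -0.6998] o=[0.5607, -0.4789, 0.4606] → [-0.8945, 1.1697, 0.4066, -0.6637, -0.2642, -0.6998]
J5: z=[-0.6637, -0.2642, -0.6998] o=[0.5055, -0.8864, 0.6668] → [-0.5548, 0.9943, 0.1508, -0.6637, -0.2642, -0.6998]
J6: z=[0.2407, -0.9612, 0.1346] o=[0.2506, -0.9149, 0.9193] → [-0.4442, -0.1844, -0.5223, 0.2407, -0.9612, 0.1346]
V = J·q̇ = [0.1514, -1.1291, -0.1158, 0.3315, 0.1560, 1.1209]

0.1514 -1.1291 -0.1158 0.3315 0.1560 1.1209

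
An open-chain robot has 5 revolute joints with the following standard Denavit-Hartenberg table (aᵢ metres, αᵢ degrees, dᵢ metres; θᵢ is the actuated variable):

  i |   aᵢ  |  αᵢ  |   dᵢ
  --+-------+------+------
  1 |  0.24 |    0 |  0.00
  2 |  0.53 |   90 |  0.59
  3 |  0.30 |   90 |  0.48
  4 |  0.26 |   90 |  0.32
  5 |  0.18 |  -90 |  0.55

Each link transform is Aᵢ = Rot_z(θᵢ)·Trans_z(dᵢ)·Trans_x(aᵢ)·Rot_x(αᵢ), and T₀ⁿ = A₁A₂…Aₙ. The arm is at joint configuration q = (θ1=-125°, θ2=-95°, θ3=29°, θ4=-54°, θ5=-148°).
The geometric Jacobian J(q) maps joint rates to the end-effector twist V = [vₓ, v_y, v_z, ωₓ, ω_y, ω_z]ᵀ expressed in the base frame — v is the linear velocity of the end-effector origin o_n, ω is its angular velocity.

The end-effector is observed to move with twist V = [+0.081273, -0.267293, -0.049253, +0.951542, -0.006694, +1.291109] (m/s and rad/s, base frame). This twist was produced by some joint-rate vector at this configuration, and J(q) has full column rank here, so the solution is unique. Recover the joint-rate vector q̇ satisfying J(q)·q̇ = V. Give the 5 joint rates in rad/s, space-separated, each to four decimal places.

o_n = [-0.5273, 0.2216, 0.3539]
J₁: ẑ×o_n = [-0.2216, -0.5273, 0.0000], ω = ẑ
J2: z=[0.0000, 0.0000, 1.0000] o=[-0.1377, -0.1966, 0.0000] → [-0.4182, -0.3897, 0.0000, 0.0000, 0.0000, 1.0000]
J3: z=[0.6428, 0.7660, 0.0000] o=[-0.5437, 0.1441, 0.5900] → [-0.1809, 0.1518, 0.0373, 0.6428, 0.7660, 0.0000]
J4: z=[-0.3714, 0.3116, -0.8746] o=[-0.4361, 0.6804, 0.7354] → [-0.5202, -0.0619, 0.1988, -0.3714, 0.3116, -0.8746]
J5: z=[0.1642, -0.9051, -0.3922] o=[-0.7926, 0.7049, 0.5297] → [-0.0305, -0.0752, 0.1607, 0.1642, -0.9051, -0.3922]
q̇ = J⁺·V = [0.8260, -0.0500, 0.8910, -0.8060, 0.4840]

0.8260 -0.0500 0.8910 -0.8060 0.4840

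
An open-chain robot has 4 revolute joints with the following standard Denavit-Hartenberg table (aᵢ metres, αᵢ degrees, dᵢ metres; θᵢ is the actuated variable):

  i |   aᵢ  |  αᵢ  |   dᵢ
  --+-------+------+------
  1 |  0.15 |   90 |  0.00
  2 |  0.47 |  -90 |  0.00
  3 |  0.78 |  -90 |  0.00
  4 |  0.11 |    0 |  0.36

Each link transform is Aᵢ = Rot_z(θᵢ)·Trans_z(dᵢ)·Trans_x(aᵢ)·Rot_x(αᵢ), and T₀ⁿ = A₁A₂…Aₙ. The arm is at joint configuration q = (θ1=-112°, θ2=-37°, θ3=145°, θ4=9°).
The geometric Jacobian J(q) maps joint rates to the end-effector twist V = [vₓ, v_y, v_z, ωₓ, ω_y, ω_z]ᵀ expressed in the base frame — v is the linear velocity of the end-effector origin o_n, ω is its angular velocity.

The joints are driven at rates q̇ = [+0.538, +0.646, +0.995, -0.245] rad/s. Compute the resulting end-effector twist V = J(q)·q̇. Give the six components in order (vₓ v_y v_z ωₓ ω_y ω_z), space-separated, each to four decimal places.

-0.8086 0.8063 -0.0943 -0.6792 -0.4924 1.2481

o_n = [0.2858, 0.1340, 0.2658]
J₁: ẑ×o_n = [-0.1340, 0.2858, 0.0000], ω = ẑ
J2: z=[-0.9272, 0.3746, 0.0000] o=[-0.0562, -0.1391, 0.0000] → [0.0996, 0.2464, -0.3813, -0.9272, 0.3746, 0.0000]
J3: z=[-0.2254, -0.5580, 0.7986] o=[-0.1968, -0.4871, -0.2829] → [-0.8021, 0.5091, 0.1293, -0.2254, -0.5580, 0.7986]
J4: z=[-0.5879, 0.7316, 0.3452] o=[0.4092, -0.1816, 0.1017] → [0.0111, 0.0539, -0.0953, -0.5879, 0.7316, 0.3452]
V = J·q̇ = [-0.8086, 0.8063, -0.0943, -0.6792, -0.4924, 1.2481]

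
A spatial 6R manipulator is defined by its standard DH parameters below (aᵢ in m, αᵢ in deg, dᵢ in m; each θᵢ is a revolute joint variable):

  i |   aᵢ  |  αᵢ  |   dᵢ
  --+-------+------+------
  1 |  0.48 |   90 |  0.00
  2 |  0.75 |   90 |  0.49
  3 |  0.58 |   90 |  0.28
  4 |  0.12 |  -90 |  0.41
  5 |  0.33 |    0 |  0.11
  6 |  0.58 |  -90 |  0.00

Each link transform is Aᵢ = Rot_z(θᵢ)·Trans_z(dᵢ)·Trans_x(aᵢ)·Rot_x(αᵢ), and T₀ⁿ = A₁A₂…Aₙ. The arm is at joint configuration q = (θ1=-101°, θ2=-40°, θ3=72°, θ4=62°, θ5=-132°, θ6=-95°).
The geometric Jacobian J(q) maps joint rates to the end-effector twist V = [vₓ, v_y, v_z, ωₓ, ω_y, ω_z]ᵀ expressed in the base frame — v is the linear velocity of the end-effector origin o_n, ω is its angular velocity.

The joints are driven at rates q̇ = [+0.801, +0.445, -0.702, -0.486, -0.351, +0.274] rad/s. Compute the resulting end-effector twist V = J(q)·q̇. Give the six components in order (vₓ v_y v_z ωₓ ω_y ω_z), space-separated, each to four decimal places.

1.3036 -0.9423 0.3339 -0.6738 -0.0081 1.6501

o_n = [-0.9019, -1.2005, -0.5913]
J₁: ẑ×o_n = [1.2005, -0.9019, 0.0000], ω = ẑ
J2: z=[-0.9816, 0.1908, 0.0000] o=[-0.0916, -0.4712, 0.0000] → [-0.1128, -0.5804, 0.8705, -0.9816, 0.1908, 0.0000]
J3: z=[0.1226, 0.6310, -0.7660] o=[-0.6822, -0.9417, -0.4821] → [-0.2672, 0.1816, 0.1068, 0.1226, 0.6310, -0.7660]
J4: z=[0.1643, -0.7741, -0.6113] o=[-1.2155, -0.7945, -0.8118] → [-0.4189, -0.2280, 0.1761, 0.1643, -0.7741, -0.6113]
J5: z=[0.9218, 0.3412, -0.1843] o=[-1.1903, -1.0479, -1.1548] → [0.1641, -0.5726, -0.2391, 0.9218, 0.3412, -0.1843]
J6: z=[0.9218, 0.3412, -0.1843] o=[-0.9711, -1.3180, -1.1550] → [0.2140, -0.5324, 0.0846, 0.9218, 0.3412, -0.1843]
V = J·q̇ = [1.3036, -0.9423, 0.3339, -0.6738, -0.0081, 1.6501]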